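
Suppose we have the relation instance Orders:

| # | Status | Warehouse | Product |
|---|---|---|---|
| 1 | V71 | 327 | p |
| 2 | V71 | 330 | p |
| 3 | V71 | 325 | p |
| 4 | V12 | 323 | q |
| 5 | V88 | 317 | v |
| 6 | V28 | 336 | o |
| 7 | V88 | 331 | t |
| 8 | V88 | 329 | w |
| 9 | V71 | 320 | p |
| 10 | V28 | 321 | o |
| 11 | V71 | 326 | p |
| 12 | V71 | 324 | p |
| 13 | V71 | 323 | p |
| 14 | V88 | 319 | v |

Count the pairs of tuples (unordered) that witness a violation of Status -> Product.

Status=V71: all 7 rows agree on Product — 0 pairs.
Status=V88: violating pairs (5,7), (5,8), (7,8), (7,14), (8,14) — 5 pairs.
Status=V28: all 2 rows agree on Product — 0 pairs.

5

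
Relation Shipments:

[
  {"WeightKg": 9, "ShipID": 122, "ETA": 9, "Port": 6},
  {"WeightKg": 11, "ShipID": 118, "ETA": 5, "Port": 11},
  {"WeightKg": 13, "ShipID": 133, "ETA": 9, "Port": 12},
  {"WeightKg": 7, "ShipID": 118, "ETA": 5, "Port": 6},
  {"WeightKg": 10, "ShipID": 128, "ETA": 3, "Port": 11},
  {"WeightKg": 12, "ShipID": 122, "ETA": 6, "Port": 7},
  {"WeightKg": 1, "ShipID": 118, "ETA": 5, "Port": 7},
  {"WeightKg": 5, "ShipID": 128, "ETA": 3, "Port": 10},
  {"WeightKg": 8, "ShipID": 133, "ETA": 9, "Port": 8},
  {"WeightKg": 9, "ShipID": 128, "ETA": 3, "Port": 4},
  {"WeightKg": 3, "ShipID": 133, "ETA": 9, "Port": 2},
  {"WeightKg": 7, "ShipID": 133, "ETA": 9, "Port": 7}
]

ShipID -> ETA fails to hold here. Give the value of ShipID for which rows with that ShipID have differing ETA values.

ShipID=122: 2 rows → ETA takes values {9, 6} — violation
ShipID=118: 3 rows → ETA = 5, 5, 5 ✓
ShipID=133: 4 rows → ETA = 9, 9, 9, 9 ✓
ShipID=128: 3 rows → ETA = 3, 3, 3 ✓
The only ShipID value with inconsistent ETA is ShipID=122.

122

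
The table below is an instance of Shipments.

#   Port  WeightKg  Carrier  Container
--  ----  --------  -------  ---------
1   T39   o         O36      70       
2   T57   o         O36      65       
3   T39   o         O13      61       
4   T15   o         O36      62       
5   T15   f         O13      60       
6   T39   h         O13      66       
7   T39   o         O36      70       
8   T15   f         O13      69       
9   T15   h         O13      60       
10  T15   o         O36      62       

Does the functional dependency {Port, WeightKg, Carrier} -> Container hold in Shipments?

No

(Port=T39, WeightKg=o, Carrier=O36): rows 1, 7 → Container = 70, 70 ✓
(Port=T57, WeightKg=o, Carrier=O36): row 2 → Container = 65 ✓
(Port=T39, WeightKg=o, Carrier=O13): row 3 → Container = 61 ✓
(Port=T15, WeightKg=o, Carrier=O36): rows 4, 10 → Container = 62, 62 ✓
(Port=T15, WeightKg=f, Carrier=O13): rows 5, 8 → Container takes values {60, 69} — violation
(Port=T39, WeightKg=h, Carrier=O13): row 6 → Container = 66 ✓
(Port=T15, WeightKg=h, Carrier=O13): row 9 → Container = 60 ✓
Two rows agree on {Port, WeightKg, Carrier} but differ on Container, so {Port, WeightKg, Carrier} -> Container does not hold.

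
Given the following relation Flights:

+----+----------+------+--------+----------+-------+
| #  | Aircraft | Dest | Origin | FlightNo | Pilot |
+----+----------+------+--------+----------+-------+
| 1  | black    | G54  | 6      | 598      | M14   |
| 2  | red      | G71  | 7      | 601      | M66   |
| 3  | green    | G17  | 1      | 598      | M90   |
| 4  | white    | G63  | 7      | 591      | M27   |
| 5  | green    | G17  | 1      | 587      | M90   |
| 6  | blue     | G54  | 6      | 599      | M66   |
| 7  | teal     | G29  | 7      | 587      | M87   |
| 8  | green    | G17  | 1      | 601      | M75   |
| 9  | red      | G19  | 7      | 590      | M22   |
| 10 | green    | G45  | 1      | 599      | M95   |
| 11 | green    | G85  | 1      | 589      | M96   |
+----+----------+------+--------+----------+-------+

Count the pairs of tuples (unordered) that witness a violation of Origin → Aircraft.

Origin=6: violating pairs (1,6) — 1 pair.
Origin=7: violating pairs (2,4), (2,7), (4,7), (4,9), (7,9) — 5 pairs.
Origin=1: all 5 rows agree on Aircraft — 0 pairs.

6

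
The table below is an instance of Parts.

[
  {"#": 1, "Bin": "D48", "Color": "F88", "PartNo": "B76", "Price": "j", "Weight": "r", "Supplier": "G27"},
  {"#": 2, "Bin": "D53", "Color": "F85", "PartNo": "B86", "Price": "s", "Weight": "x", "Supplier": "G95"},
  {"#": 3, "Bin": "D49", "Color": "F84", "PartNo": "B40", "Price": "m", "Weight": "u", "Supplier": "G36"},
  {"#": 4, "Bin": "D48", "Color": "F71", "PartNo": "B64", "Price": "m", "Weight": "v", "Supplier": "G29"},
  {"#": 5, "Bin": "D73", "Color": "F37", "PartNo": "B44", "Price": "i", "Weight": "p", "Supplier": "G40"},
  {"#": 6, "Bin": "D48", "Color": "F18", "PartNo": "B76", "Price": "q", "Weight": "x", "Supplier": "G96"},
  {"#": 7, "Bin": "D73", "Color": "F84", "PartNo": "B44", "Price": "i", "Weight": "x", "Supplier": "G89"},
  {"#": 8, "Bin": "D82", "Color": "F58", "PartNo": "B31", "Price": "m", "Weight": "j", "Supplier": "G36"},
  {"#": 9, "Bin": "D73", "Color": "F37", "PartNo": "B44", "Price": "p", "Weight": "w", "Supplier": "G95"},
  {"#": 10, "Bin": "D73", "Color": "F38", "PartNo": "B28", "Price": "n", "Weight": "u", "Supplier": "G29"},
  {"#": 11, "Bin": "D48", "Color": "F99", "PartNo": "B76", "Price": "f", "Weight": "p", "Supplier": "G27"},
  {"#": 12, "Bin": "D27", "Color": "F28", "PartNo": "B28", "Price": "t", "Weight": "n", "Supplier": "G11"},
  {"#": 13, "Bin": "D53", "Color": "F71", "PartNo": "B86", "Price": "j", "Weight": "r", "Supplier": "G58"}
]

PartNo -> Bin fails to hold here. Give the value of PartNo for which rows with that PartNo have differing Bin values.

B28

PartNo=B76: rows 1, 6, 11 → Bin = D48, D48, D48 ✓
PartNo=B86: rows 2, 13 → Bin = D53, D53 ✓
PartNo=B40: row 3 → Bin = D49 ✓
PartNo=B64: row 4 → Bin = D48 ✓
PartNo=B44: rows 5, 7, 9 → Bin = D73, D73, D73 ✓
PartNo=B31: row 8 → Bin = D82 ✓
PartNo=B28: rows 10, 12 → Bin takes values {D73, D27} — violation
The only PartNo value with inconsistent Bin is PartNo=B28.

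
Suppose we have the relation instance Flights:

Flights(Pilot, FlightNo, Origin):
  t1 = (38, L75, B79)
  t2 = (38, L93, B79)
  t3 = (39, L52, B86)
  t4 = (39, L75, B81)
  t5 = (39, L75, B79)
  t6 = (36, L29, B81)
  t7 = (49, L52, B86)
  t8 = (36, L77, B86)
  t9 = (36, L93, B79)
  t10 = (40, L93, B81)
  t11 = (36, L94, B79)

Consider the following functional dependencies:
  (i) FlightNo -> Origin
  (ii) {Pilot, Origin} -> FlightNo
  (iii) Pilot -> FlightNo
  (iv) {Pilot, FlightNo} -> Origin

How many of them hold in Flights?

(i) FlightNo -> Origin: FlightNo=L75: rows 1, 4, 5 → Origin takes values {B79, B81} — violation; FlightNo=L93: rows 2, 9, 10 → Origin takes values {B79, B81} — violation — fails.
(ii) {Pilot, Origin} -> FlightNo: (Pilot=38, Origin=B79): rows 1, 2 → FlightNo takes values {L75, L93} — violation; (Pilot=36, Origin=B79): rows 9, 11 → FlightNo takes values {L93, L94} — violation — fails.
(iii) Pilot -> FlightNo: Pilot=38: rows 1, 2 → FlightNo takes values {L75, L93} — violation; Pilot=39: rows 3, 4, 5 → FlightNo takes values {L52, L75} — violation; Pilot=36: rows 6, 8, 9, 11 → FlightNo takes values {L29, L77, L93, L94} — violation — fails.
(iv) {Pilot, FlightNo} -> Origin: (Pilot=39, FlightNo=L75): rows 4, 5 → Origin takes values {B81, B79} — violation — fails.
None of the 4 dependencies hold.

0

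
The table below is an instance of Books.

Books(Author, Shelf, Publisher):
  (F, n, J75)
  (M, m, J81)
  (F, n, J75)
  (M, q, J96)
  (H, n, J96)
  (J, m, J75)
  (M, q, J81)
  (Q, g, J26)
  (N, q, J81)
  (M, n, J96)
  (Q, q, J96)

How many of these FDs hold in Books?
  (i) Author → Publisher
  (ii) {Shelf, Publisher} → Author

(i) Author → Publisher: Author=M: 4 rows → Publisher takes values {J81, J96} — violation; Author=Q: 2 rows → Publisher takes values {J26, J96} — violation — fails.
(ii) {Shelf, Publisher} → Author: (Shelf=q, Publisher=J96): 2 rows → Author takes values {M, Q} — violation; (Shelf=n, Publisher=J96): 2 rows → Author takes values {H, M} — violation; (Shelf=q, Publisher=J81): 2 rows → Author takes values {M, N} — violation — fails.
None of the 2 dependencies hold.

0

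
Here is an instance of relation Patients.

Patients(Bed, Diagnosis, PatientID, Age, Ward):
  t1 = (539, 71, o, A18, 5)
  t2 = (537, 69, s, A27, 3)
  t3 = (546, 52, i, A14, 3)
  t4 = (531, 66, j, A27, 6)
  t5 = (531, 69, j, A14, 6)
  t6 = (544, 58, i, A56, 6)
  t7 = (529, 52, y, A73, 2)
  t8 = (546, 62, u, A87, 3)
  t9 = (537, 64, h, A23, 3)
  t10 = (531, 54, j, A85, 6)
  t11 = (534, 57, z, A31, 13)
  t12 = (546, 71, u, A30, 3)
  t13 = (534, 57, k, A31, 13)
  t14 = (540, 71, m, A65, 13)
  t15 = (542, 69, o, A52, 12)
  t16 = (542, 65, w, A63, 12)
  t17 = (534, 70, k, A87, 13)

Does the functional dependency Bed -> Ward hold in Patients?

Yes

Bed=539: row 1 → Ward = 5 ✓
Bed=537: rows 2, 9 → Ward = 3, 3 ✓
Bed=546: rows 3, 8, 12 → Ward = 3, 3, 3 ✓
Bed=531: rows 4, 5, 10 → Ward = 6, 6, 6 ✓
Bed=544: row 6 → Ward = 6 ✓
Bed=529: row 7 → Ward = 2 ✓
Bed=534: rows 11, 13, 17 → Ward = 13, 13, 13 ✓
Bed=540: row 14 → Ward = 13 ✓
Bed=542: rows 15, 16 → Ward = 12, 12 ✓
Every Bed value is associated with a single Ward value, so Bed -> Ward holds.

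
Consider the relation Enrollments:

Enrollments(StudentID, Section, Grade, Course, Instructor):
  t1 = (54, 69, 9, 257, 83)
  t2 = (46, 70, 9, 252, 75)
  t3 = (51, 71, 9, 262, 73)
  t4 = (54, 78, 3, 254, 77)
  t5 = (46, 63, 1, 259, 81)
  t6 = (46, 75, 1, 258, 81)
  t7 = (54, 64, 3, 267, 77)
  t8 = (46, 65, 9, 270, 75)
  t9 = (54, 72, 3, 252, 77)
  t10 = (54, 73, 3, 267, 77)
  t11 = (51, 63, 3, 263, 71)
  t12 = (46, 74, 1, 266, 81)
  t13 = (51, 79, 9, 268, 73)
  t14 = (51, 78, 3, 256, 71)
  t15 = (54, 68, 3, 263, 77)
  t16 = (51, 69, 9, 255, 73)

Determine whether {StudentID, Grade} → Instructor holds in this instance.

Yes

(StudentID=54, Grade=9): row 1 → Instructor = 83 ✓
(StudentID=46, Grade=9): rows 2, 8 → Instructor = 75, 75 ✓
(StudentID=51, Grade=9): rows 3, 13, 16 → Instructor = 73, 73, 73 ✓
(StudentID=54, Grade=3): rows 4, 7, 9, 10, 15 → Instructor = 77, 77, 77, 77, 77 ✓
(StudentID=46, Grade=1): rows 5, 6, 12 → Instructor = 81, 81, 81 ✓
(StudentID=51, Grade=3): rows 11, 14 → Instructor = 71, 71 ✓
Every {StudentID, Grade} value is associated with a single Instructor value, so {StudentID, Grade} → Instructor holds.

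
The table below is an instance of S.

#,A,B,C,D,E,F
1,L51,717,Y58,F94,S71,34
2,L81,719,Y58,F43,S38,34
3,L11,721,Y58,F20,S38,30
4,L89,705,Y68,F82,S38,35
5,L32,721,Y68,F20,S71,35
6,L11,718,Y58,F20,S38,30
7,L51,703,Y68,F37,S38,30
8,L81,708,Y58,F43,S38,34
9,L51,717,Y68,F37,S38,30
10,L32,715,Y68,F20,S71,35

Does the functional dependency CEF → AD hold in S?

(C=Y58, E=S71, F=34): row 1 → {A,D} = (L51, F94) ✓
(C=Y58, E=S38, F=34): rows 2, 8 → {A,D} = (L81, F43), (L81, F43) ✓
(C=Y58, E=S38, F=30): rows 3, 6 → {A,D} = (L11, F20), (L11, F20) ✓
(C=Y68, E=S38, F=35): row 4 → {A,D} = (L89, F82) ✓
(C=Y68, E=S71, F=35): rows 5, 10 → {A,D} = (L32, F20), (L32, F20) ✓
(C=Y68, E=S38, F=30): rows 7, 9 → {A,D} = (L51, F37), (L51, F37) ✓
Every CEF value is associated with a single AD value, so CEF → AD holds.

Yes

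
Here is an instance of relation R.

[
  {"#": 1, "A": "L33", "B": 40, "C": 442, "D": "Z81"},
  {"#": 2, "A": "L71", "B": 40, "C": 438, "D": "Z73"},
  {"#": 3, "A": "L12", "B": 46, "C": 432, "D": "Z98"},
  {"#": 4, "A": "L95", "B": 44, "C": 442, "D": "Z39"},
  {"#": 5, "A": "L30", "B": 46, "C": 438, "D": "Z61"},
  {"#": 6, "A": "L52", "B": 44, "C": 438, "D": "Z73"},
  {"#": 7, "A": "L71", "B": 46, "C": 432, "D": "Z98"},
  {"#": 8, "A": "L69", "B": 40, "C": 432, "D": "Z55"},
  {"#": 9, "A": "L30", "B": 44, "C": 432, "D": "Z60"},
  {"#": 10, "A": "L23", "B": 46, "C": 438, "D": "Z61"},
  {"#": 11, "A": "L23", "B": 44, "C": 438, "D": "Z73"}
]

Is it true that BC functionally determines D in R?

Yes

(B=40, C=442): row 1 → D = Z81 ✓
(B=40, C=438): row 2 → D = Z73 ✓
(B=46, C=432): rows 3, 7 → D = Z98, Z98 ✓
(B=44, C=442): row 4 → D = Z39 ✓
(B=46, C=438): rows 5, 10 → D = Z61, Z61 ✓
(B=44, C=438): rows 6, 11 → D = Z73, Z73 ✓
(B=40, C=432): row 8 → D = Z55 ✓
(B=44, C=432): row 9 → D = Z60 ✓
Every BC value is associated with a single D value, so BC -> D holds.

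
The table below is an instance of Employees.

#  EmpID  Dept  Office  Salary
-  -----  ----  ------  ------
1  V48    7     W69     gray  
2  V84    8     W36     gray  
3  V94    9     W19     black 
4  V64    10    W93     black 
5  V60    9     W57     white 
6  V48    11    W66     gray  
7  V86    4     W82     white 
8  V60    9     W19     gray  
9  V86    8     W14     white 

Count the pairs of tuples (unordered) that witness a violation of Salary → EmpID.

Salary=gray: violating pairs (1,2), (1,8), (2,6), (2,8), (6,8) — 5 pairs.
Salary=black: violating pairs (3,4) — 1 pair.
Salary=white: violating pairs (5,7), (5,9) — 2 pairs.

8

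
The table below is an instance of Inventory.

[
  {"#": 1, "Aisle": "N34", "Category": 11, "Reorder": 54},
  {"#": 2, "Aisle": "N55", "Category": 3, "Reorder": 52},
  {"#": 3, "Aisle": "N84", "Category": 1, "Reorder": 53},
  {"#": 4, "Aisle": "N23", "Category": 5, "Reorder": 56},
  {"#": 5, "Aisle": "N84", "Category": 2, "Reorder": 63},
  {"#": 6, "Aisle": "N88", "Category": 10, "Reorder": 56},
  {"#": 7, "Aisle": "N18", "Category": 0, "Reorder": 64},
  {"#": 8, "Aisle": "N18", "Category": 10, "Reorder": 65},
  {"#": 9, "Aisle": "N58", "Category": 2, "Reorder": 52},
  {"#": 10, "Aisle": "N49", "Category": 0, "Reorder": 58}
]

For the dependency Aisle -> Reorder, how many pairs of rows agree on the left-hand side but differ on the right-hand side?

2

Aisle=N84: violating pairs (3,5) — 1 pair.
Aisle=N18: violating pairs (7,8) — 1 pair.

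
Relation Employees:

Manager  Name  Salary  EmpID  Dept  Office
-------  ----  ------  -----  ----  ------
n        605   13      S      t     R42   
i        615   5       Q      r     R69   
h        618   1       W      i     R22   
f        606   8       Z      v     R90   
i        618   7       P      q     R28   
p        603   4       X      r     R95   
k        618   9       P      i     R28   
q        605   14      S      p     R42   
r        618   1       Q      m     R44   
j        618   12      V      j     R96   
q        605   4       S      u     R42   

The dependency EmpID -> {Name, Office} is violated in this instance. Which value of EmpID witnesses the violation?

EmpID=S: 3 rows → {Name,Office} = (605, R42), (605, R42), (605, R42) ✓
EmpID=Q: 2 rows → {Name,Office} takes values {(615, R69), (618, R44)} — violation
EmpID=W: 1 row → {Name,Office} = (618, R22) ✓
EmpID=Z: 1 row → {Name,Office} = (606, R90) ✓
EmpID=P: 2 rows → {Name,Office} = (618, R28), (618, R28) ✓
EmpID=X: 1 row → {Name,Office} = (603, R95) ✓
EmpID=V: 1 row → {Name,Office} = (618, R96) ✓
The only EmpID value with inconsistent RHS is EmpID=Q.

Q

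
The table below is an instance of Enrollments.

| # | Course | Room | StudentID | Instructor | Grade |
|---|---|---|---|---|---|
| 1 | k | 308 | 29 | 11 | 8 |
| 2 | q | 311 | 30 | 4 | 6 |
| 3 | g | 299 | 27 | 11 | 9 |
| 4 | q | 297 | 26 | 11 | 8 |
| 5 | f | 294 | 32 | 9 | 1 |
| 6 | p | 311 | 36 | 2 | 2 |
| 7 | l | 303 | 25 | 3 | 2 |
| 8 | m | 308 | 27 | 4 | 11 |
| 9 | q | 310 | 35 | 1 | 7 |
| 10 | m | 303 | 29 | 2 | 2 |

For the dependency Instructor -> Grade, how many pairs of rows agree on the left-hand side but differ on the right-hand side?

3

Instructor=11: violating pairs (1,3), (3,4) — 2 pairs.
Instructor=4: violating pairs (2,8) — 1 pair.
Instructor=2: all 2 rows agree on Grade — 0 pairs.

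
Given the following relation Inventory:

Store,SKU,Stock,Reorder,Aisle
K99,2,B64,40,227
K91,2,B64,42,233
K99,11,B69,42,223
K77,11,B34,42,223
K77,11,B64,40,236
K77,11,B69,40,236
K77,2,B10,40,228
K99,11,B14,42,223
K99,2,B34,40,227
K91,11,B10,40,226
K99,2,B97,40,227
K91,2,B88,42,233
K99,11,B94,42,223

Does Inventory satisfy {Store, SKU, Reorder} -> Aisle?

(Store=K99, SKU=2, Reorder=40): 3 rows → Aisle = 227, 227, 227 ✓
(Store=K91, SKU=2, Reorder=42): 2 rows → Aisle = 233, 233 ✓
(Store=K99, SKU=11, Reorder=42): 3 rows → Aisle = 223, 223, 223 ✓
(Store=K77, SKU=11, Reorder=42): 1 row → Aisle = 223 ✓
(Store=K77, SKU=11, Reorder=40): 2 rows → Aisle = 236, 236 ✓
(Store=K77, SKU=2, Reorder=40): 1 row → Aisle = 228 ✓
(Store=K91, SKU=11, Reorder=40): 1 row → Aisle = 226 ✓
Every {Store, SKU, Reorder} value is associated with a single Aisle value, so {Store, SKU, Reorder} -> Aisle holds.

Yes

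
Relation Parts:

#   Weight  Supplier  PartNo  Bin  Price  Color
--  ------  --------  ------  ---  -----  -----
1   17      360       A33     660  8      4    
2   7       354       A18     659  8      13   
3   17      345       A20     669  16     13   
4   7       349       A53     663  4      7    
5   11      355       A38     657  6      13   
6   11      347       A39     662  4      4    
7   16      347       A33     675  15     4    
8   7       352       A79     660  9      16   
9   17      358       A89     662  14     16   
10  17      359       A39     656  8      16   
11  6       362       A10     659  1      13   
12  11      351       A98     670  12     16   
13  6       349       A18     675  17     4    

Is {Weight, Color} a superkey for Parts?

No

Rows 9 and 10 have the same {Weight, Color} value (Weight=17, Color=16) but are distinct tuples, so {Weight, Color} does not determine every attribute — not a superkey.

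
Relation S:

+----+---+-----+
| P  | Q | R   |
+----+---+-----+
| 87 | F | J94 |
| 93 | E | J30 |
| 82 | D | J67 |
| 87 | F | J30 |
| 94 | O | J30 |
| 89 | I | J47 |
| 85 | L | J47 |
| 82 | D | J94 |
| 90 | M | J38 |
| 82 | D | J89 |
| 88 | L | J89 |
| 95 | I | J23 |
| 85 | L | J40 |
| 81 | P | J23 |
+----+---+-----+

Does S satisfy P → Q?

P=87: 2 rows → Q = F, F ✓
P=93: 1 row → Q = E ✓
P=82: 3 rows → Q = D, D, D ✓
P=94: 1 row → Q = O ✓
P=89: 1 row → Q = I ✓
P=85: 2 rows → Q = L, L ✓
P=90: 1 row → Q = M ✓
P=88: 1 row → Q = L ✓
P=95: 1 row → Q = I ✓
P=81: 1 row → Q = P ✓
Every P value is associated with a single Q value, so P → Q holds.

Yes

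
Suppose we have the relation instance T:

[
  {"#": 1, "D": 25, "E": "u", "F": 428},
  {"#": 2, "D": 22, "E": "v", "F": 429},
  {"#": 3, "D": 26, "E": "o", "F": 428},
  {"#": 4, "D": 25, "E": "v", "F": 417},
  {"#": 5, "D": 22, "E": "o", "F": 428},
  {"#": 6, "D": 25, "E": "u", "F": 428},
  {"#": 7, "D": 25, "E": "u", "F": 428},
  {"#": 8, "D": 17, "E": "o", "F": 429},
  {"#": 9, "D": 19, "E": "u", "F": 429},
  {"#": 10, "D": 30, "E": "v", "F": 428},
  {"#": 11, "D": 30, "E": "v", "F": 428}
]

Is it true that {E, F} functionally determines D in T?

No

(E=u, F=428): rows 1, 6, 7 → D = 25, 25, 25 ✓
(E=v, F=429): row 2 → D = 22 ✓
(E=o, F=428): rows 3, 5 → D takes values {26, 22} — violation
(E=v, F=417): row 4 → D = 25 ✓
(E=o, F=429): row 8 → D = 17 ✓
(E=u, F=429): row 9 → D = 19 ✓
(E=v, F=428): rows 10, 11 → D = 30, 30 ✓
Two rows agree on {E, F} but differ on D, so {E, F} -> D does not hold.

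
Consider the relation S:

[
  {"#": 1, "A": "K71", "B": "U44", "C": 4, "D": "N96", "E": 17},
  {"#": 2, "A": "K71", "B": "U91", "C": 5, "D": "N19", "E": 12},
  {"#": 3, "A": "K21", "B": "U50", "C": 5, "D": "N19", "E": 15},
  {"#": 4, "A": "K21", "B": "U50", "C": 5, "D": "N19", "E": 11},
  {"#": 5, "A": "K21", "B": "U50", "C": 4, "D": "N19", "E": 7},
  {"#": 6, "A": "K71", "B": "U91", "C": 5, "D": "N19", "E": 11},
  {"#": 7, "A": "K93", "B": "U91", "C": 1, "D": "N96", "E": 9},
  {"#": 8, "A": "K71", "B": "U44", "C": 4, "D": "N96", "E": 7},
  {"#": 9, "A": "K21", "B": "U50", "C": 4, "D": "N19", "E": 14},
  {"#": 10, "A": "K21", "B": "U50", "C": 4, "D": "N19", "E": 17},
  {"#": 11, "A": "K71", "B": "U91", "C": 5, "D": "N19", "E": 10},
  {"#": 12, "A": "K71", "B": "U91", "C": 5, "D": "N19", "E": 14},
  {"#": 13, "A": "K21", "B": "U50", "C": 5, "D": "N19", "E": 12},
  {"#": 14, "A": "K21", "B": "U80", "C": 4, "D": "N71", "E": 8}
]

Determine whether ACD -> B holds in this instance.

Yes

(A=K71, C=4, D=N96): rows 1, 8 → B = U44, U44 ✓
(A=K71, C=5, D=N19): rows 2, 6, 11, 12 → B = U91, U91, U91, U91 ✓
(A=K21, C=5, D=N19): rows 3, 4, 13 → B = U50, U50, U50 ✓
(A=K21, C=4, D=N19): rows 5, 9, 10 → B = U50, U50, U50 ✓
(A=K93, C=1, D=N96): row 7 → B = U91 ✓
(A=K21, C=4, D=N71): row 14 → B = U80 ✓
Every ACD value is associated with a single B value, so ACD -> B holds.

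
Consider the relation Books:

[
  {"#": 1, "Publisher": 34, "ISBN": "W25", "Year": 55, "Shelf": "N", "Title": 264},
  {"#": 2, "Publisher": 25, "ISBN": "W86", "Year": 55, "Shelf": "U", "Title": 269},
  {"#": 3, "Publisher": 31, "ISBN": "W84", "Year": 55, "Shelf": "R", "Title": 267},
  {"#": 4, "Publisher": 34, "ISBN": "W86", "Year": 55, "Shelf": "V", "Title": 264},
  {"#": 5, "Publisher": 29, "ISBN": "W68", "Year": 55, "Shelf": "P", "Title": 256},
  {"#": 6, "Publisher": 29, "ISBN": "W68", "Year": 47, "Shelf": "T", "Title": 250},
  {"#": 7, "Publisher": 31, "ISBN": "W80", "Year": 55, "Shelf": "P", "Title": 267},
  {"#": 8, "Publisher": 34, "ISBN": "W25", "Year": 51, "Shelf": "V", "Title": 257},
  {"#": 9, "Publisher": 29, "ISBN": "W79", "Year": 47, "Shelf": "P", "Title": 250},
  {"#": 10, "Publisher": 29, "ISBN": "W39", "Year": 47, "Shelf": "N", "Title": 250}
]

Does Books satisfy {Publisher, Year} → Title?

Yes

(Publisher=34, Year=55): rows 1, 4 → Title = 264, 264 ✓
(Publisher=25, Year=55): row 2 → Title = 269 ✓
(Publisher=31, Year=55): rows 3, 7 → Title = 267, 267 ✓
(Publisher=29, Year=55): row 5 → Title = 256 ✓
(Publisher=29, Year=47): rows 6, 9, 10 → Title = 250, 250, 250 ✓
(Publisher=34, Year=51): row 8 → Title = 257 ✓
Every {Publisher, Year} value is associated with a single Title value, so {Publisher, Year} → Title holds.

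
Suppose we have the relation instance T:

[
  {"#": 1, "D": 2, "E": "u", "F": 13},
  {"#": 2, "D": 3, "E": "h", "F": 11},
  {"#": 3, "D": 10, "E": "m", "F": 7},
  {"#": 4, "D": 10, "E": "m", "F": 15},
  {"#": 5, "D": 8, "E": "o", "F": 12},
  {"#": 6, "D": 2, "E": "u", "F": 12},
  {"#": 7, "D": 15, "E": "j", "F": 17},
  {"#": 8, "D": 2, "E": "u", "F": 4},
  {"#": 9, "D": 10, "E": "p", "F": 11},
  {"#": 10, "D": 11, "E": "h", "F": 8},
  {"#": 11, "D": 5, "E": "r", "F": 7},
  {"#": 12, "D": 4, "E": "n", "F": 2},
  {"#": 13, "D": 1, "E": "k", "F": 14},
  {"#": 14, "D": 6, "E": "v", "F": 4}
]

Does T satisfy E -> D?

E=u: rows 1, 6, 8 → D = 2, 2, 2 ✓
E=h: rows 2, 10 → D takes values {3, 11} — violation
E=m: rows 3, 4 → D = 10, 10 ✓
E=o: row 5 → D = 8 ✓
E=j: row 7 → D = 15 ✓
E=p: row 9 → D = 10 ✓
E=r: row 11 → D = 5 ✓
E=n: row 12 → D = 4 ✓
E=k: row 13 → D = 1 ✓
E=v: row 14 → D = 6 ✓
Two rows agree on E but differ on D, so E -> D does not hold.

No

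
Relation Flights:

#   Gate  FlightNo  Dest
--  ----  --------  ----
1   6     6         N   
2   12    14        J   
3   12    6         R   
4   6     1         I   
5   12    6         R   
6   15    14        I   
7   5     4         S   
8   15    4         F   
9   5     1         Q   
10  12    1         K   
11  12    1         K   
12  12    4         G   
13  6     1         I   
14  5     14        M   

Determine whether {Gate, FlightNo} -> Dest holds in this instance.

Yes

(Gate=6, FlightNo=6): row 1 → Dest = N ✓
(Gate=12, FlightNo=14): row 2 → Dest = J ✓
(Gate=12, FlightNo=6): rows 3, 5 → Dest = R, R ✓
(Gate=6, FlightNo=1): rows 4, 13 → Dest = I, I ✓
(Gate=15, FlightNo=14): row 6 → Dest = I ✓
(Gate=5, FlightNo=4): row 7 → Dest = S ✓
(Gate=15, FlightNo=4): row 8 → Dest = F ✓
(Gate=5, FlightNo=1): row 9 → Dest = Q ✓
(Gate=12, FlightNo=1): rows 10, 11 → Dest = K, K ✓
(Gate=12, FlightNo=4): row 12 → Dest = G ✓
(Gate=5, FlightNo=14): row 14 → Dest = M ✓
Every {Gate, FlightNo} value is associated with a single Dest value, so {Gate, FlightNo} -> Dest holds.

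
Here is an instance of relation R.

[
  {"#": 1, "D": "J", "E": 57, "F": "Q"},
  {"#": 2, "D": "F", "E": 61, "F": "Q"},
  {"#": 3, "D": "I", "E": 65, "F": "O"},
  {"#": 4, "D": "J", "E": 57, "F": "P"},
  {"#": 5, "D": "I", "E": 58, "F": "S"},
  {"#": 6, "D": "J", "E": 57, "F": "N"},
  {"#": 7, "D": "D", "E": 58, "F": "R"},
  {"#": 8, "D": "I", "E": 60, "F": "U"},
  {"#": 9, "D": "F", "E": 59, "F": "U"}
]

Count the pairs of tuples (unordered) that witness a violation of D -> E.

D=J: all 3 rows agree on E — 0 pairs.
D=F: violating pairs (2,9) — 1 pair.
D=I: violating pairs (3,5), (3,8), (5,8) — 3 pairs.

4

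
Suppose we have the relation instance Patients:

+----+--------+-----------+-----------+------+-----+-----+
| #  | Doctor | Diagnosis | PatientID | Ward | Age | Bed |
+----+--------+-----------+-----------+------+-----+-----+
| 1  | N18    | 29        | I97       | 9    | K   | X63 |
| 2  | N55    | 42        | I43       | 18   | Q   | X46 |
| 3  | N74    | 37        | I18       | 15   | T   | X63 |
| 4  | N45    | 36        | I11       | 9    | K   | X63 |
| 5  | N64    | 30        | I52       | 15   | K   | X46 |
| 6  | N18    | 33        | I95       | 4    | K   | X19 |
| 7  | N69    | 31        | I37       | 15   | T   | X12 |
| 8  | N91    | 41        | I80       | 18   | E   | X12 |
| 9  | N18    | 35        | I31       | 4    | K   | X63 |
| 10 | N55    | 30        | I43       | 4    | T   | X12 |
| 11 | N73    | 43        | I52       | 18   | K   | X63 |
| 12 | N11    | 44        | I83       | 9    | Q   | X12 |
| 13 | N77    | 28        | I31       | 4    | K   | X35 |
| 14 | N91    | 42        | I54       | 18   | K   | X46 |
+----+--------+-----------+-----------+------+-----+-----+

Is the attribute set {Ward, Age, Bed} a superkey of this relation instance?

No

Rows 1 and 4 have the same {Ward, Age, Bed} value (Ward=9, Age=K, Bed=X63) but are distinct tuples, so {Ward, Age, Bed} does not determine every attribute — not a superkey.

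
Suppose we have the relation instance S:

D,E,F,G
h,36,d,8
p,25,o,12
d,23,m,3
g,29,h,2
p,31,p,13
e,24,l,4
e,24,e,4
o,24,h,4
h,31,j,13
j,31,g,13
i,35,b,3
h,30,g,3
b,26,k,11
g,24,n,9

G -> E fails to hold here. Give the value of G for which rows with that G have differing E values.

G=8: 1 row → E = 36 ✓
G=12: 1 row → E = 25 ✓
G=3: 3 rows → E takes values {23, 35, 30} — violation
G=2: 1 row → E = 29 ✓
G=13: 3 rows → E = 31, 31, 31 ✓
G=4: 3 rows → E = 24, 24, 24 ✓
G=11: 1 row → E = 26 ✓
G=9: 1 row → E = 24 ✓
The only G value with inconsistent E is G=3.

3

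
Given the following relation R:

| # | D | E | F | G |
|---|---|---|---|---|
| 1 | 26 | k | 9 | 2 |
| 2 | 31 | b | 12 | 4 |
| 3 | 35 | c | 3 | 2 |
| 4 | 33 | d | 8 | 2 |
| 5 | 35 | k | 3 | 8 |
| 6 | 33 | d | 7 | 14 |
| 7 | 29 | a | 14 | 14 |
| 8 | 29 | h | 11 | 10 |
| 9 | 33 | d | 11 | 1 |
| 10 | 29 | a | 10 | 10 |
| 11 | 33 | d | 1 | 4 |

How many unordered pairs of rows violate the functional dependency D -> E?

D=35: violating pairs (3,5) — 1 pair.
D=33: all 4 rows agree on E — 0 pairs.
D=29: violating pairs (7,8), (8,10) — 2 pairs.

3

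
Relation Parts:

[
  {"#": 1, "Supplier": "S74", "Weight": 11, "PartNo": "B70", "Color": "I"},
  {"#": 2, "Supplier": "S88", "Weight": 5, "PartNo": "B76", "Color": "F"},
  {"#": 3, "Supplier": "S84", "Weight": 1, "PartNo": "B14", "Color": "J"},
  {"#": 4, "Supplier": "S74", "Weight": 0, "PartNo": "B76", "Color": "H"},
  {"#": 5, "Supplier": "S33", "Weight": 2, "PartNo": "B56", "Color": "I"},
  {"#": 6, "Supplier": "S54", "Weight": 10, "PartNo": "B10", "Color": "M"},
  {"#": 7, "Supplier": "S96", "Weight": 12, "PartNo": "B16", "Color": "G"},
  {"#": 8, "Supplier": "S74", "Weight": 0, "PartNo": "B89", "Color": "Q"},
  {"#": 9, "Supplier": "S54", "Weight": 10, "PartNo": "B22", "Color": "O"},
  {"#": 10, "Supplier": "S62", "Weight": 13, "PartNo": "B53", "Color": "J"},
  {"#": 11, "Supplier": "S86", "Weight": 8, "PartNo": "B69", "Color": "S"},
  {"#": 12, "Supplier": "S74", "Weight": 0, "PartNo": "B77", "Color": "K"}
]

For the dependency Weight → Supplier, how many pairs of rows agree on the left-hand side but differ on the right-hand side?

0

Weight=0: all 3 rows agree on Supplier — 0 pairs.
Weight=10: all 2 rows agree on Supplier — 0 pairs.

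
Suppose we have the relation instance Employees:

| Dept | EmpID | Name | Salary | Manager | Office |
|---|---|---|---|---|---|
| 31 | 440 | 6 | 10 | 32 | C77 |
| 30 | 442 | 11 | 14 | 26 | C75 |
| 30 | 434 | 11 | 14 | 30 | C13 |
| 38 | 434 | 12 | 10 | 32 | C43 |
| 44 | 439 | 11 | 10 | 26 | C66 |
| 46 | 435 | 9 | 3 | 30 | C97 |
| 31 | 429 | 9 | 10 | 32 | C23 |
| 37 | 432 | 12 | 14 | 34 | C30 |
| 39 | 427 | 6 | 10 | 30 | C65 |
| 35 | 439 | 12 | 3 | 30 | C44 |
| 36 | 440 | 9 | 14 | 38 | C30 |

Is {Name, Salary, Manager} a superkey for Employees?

All 11 rows have distinct {Name, Salary, Manager} values, so {Name, Salary, Manager} → (all attributes) holds and {Name, Salary, Manager} is a superkey.

Yes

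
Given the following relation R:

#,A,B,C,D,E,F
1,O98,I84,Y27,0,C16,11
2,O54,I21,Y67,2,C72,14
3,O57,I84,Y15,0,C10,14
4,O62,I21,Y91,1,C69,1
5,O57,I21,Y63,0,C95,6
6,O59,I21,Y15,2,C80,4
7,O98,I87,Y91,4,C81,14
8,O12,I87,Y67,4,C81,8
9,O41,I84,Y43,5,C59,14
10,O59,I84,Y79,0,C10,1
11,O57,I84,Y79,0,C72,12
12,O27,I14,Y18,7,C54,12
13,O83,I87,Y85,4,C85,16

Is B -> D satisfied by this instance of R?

No

B=I84: rows 1, 3, 9, 10, 11 → D takes values {0, 5} — violation
B=I21: rows 2, 4, 5, 6 → D takes values {2, 1, 0} — violation
B=I87: rows 7, 8, 13 → D = 4, 4, 4 ✓
B=I14: row 12 → D = 7 ✓
Two rows agree on B but differ on D, so B -> D does not hold.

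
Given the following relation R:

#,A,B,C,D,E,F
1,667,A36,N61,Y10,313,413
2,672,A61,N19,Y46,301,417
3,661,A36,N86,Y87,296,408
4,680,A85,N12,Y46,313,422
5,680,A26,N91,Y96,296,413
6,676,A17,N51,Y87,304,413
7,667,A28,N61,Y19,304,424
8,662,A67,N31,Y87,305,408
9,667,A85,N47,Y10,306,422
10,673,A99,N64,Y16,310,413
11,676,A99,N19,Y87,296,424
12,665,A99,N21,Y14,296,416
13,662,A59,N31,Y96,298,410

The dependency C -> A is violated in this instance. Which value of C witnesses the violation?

N19

C=N61: rows 1, 7 → A = 667, 667 ✓
C=N19: rows 2, 11 → A takes values {672, 676} — violation
C=N86: row 3 → A = 661 ✓
C=N12: row 4 → A = 680 ✓
C=N91: row 5 → A = 680 ✓
C=N51: row 6 → A = 676 ✓
C=N31: rows 8, 13 → A = 662, 662 ✓
C=N47: row 9 → A = 667 ✓
C=N64: row 10 → A = 673 ✓
C=N21: row 12 → A = 665 ✓
The only C value with inconsistent A is C=N19.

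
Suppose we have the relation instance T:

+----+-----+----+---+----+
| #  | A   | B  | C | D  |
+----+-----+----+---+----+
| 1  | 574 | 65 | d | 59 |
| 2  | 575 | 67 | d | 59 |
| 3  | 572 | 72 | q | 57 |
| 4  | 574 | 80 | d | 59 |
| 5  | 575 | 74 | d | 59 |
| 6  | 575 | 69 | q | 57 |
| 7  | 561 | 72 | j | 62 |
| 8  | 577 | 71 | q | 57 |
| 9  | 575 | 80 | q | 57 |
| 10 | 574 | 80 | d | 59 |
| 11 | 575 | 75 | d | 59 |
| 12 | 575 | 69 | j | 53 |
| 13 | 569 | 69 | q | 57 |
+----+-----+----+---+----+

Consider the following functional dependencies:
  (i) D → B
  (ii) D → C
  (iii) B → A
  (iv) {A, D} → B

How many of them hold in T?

(i) D → B: D=59: rows 1, 2, 4, 5, 10, 11 → B takes values {65, 67, 80, 74, 75} — violation; D=57: rows 3, 6, 8, 9, 13 → B takes values {72, 69, 71, 80} — violation — fails.
(ii) D → C: every LHS value maps to a single RHS value — holds.
(iii) B → A: B=72: rows 3, 7 → A takes values {572, 561} — violation; B=80: rows 4, 9, 10 → A takes values {574, 575} — violation; B=69: rows 6, 12, 13 → A takes values {575, 569} — violation — fails.
(iv) {A, D} → B: (A=574, D=59): rows 1, 4, 10 → B takes values {65, 80} — violation; (A=575, D=59): rows 2, 5, 11 → B takes values {67, 74, 75} — violation; (A=575, D=57): rows 6, 9 → B takes values {69, 80} — violation — fails.
1 of the 4 dependencies holds.

1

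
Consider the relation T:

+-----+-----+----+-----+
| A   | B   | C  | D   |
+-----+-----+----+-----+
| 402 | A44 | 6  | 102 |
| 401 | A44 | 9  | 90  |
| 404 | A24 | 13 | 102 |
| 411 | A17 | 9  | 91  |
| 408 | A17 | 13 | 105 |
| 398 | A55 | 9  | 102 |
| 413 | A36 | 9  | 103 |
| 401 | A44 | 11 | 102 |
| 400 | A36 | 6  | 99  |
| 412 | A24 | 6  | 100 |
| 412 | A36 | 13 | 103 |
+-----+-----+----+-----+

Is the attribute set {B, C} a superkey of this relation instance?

All 11 rows have distinct {B, C} values, so {B, C} → (all attributes) holds and {B, C} is a superkey.

Yes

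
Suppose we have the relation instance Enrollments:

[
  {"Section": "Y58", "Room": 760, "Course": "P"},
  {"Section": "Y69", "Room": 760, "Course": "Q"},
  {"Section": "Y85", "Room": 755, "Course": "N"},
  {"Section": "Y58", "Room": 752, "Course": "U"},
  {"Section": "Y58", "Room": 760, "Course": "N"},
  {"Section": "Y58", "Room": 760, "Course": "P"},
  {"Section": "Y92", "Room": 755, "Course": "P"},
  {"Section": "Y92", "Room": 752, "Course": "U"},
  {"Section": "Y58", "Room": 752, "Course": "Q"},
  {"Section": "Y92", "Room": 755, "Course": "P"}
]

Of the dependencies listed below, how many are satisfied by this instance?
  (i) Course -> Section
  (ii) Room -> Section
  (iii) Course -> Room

0

(i) Course -> Section: Course=P: 4 rows → Section takes values {Y58, Y92} — violation; Course=Q: 2 rows → Section takes values {Y69, Y58} — violation; Course=N: 2 rows → Section takes values {Y85, Y58} — violation; Course=U: 2 rows → Section takes values {Y58, Y92} — violation — fails.
(ii) Room -> Section: Room=760: 4 rows → Section takes values {Y58, Y69} — violation; Room=755: 3 rows → Section takes values {Y85, Y92} — violation; Room=752: 3 rows → Section takes values {Y58, Y92} — violation — fails.
(iii) Course -> Room: Course=P: 4 rows → Room takes values {760, 755} — violation; Course=Q: 2 rows → Room takes values {760, 752} — violation; Course=N: 2 rows → Room takes values {755, 760} — violation — fails.
None of the 3 dependencies hold.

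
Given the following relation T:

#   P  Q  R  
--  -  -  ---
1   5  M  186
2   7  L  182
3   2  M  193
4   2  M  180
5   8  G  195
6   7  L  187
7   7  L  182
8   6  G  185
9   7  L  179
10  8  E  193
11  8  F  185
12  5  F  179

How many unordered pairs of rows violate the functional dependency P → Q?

P=5: violating pairs (1,12) — 1 pair.
P=7: all 4 rows agree on Q — 0 pairs.
P=2: all 2 rows agree on Q — 0 pairs.
P=8: violating pairs (5,10), (5,11), (10,11) — 3 pairs.

4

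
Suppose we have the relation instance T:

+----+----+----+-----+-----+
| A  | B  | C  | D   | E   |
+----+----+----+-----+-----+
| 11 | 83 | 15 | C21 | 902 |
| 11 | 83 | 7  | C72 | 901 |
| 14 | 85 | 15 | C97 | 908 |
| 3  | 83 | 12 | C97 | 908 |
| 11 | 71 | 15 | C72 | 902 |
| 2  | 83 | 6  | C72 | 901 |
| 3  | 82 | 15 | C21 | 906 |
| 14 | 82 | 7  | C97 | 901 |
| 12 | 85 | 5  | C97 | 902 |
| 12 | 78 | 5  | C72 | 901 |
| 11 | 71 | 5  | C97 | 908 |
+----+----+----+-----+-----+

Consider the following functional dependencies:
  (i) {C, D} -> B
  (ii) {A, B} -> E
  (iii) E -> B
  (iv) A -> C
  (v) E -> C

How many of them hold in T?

0

(i) {C, D} -> B: (C=15, D=C21): 2 rows → B takes values {83, 82} — violation; (C=5, D=C97): 2 rows → B takes values {85, 71} — violation — fails.
(ii) {A, B} -> E: (A=11, B=83): 2 rows → E takes values {902, 901} — violation; (A=11, B=71): 2 rows → E takes values {902, 908} — violation — fails.
(iii) E -> B: E=902: 3 rows → B takes values {83, 71, 85} — violation; E=901: 4 rows → B takes values {83, 82, 78} — violation; E=908: 3 rows → B takes values {85, 83, 71} — violation — fails.
(iv) A -> C: A=11: 4 rows → C takes values {15, 7, 5} — violation; A=14: 2 rows → C takes values {15, 7} — violation; A=3: 2 rows → C takes values {12, 15} — violation — fails.
(v) E -> C: E=902: 3 rows → C takes values {15, 5} — violation; E=901: 4 rows → C takes values {7, 6, 5} — violation; E=908: 3 rows → C takes values {15, 12, 5} — violation — fails.
None of the 5 dependencies hold.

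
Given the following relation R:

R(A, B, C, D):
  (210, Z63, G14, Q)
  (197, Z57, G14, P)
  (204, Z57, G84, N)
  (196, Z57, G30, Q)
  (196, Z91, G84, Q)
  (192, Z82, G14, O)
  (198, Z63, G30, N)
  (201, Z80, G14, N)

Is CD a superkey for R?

All 8 rows have distinct CD values, so CD → (all attributes) holds and CD is a superkey.

Yes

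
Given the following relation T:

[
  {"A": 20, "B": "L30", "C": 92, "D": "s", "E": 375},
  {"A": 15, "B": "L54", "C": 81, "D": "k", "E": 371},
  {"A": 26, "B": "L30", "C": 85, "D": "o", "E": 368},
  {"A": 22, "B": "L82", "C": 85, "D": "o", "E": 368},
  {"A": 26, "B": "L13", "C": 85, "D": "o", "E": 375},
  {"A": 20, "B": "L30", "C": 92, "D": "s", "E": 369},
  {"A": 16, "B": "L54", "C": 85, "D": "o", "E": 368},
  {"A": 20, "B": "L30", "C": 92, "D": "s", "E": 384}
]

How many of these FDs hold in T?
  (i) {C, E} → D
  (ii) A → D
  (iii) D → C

3

(i) {C, E} → D: every LHS value maps to a single RHS value — holds.
(ii) A → D: every LHS value maps to a single RHS value — holds.
(iii) D → C: every LHS value maps to a single RHS value — holds.
3 of the 3 dependencies hold.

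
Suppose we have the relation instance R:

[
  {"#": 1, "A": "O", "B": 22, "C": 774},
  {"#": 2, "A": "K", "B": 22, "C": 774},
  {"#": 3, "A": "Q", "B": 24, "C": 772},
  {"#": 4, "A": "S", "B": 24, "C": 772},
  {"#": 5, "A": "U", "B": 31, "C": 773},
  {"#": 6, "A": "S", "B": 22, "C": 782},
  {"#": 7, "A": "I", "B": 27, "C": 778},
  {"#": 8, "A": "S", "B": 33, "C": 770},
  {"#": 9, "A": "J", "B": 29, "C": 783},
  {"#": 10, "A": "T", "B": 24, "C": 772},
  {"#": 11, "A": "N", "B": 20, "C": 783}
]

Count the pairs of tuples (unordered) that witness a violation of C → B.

1

C=774: all 2 rows agree on B — 0 pairs.
C=772: all 3 rows agree on B — 0 pairs.
C=783: violating pairs (9,11) — 1 pair.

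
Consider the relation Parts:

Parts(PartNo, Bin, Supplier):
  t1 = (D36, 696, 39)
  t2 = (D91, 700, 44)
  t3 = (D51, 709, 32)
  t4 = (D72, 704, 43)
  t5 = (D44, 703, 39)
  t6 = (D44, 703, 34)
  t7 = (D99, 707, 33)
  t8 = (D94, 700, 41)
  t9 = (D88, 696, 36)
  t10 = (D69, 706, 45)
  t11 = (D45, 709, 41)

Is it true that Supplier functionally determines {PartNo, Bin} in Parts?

No

Supplier=39: rows 1, 5 → {PartNo,Bin} takes values {(D36, 696), (D44, 703)} — violation
Supplier=44: row 2 → {PartNo,Bin} = (D91, 700) ✓
Supplier=32: row 3 → {PartNo,Bin} = (D51, 709) ✓
Supplier=43: row 4 → {PartNo,Bin} = (D72, 704) ✓
Supplier=34: row 6 → {PartNo,Bin} = (D44, 703) ✓
Supplier=33: row 7 → {PartNo,Bin} = (D99, 707) ✓
Supplier=41: rows 8, 11 → {PartNo,Bin} takes values {(D94, 700), (D45, 709)} — violation
Supplier=36: row 9 → {PartNo,Bin} = (D88, 696) ✓
Supplier=45: row 10 → {PartNo,Bin} = (D69, 706) ✓
Two rows agree on Supplier but differ on {PartNo, Bin}, so Supplier → {PartNo, Bin} does not hold.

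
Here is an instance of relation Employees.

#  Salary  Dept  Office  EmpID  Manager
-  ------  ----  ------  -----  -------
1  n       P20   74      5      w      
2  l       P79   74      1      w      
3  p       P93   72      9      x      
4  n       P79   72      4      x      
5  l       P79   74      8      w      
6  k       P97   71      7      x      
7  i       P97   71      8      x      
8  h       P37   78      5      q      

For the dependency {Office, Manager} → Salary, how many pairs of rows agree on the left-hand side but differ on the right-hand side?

(Office=74, Manager=w): violating pairs (1,2), (1,5) — 2 pairs.
(Office=72, Manager=x): violating pairs (3,4) — 1 pair.
(Office=71, Manager=x): violating pairs (6,7) — 1 pair.

4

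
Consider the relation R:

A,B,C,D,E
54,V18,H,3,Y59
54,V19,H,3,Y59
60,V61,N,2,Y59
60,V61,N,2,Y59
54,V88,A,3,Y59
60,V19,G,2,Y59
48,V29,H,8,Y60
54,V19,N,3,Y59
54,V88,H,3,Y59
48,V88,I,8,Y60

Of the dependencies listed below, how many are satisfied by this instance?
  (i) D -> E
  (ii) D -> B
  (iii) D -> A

(i) D -> E: every LHS value maps to a single RHS value — holds.
(ii) D -> B: D=3: 5 rows → B takes values {V18, V19, V88} — violation; D=2: 3 rows → B takes values {V61, V19} — violation; D=8: 2 rows → B takes values {V29, V88} — violation — fails.
(iii) D -> A: every LHS value maps to a single RHS value — holds.
2 of the 3 dependencies hold.

2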